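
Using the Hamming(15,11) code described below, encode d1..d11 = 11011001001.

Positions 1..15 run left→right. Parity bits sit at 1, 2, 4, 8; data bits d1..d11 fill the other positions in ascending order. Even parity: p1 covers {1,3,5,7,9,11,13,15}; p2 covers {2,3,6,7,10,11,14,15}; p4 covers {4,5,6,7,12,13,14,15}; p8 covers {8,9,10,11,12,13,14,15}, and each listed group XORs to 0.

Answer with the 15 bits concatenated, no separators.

Place data at non-parity positions: p1 p2 1 p4 1 0 1 p8 1 0 0 1 0 0 1
p1 (pos 1,3,5,7,9,11,13,15): XOR of data positions = 1⊕1⊕1⊕1⊕0⊕0⊕1 = 1
p2 (pos 2,3,6,7,10,11,14,15): XOR of data positions = 1⊕0⊕1⊕0⊕0⊕0⊕1 = 1
p4 (pos 4,5,6,7,12,13,14,15): XOR of data positions = 1⊕0⊕1⊕1⊕0⊕0⊕1 = 0
p8 (pos 8,9,10,11,12,13,14,15): XOR of data positions = 1⊕0⊕0⊕1⊕0⊕0⊕1 = 1
Codeword: 111010111001001

111010111001001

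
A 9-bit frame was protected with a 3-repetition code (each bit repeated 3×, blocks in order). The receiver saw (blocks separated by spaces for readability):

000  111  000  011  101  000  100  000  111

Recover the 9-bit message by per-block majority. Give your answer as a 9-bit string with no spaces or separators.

010110001

Block 1 (000): 0 ones → 0
Block 2 (111): 3 ones → 1
Block 3 (000): 0 ones → 0
Block 4 (011): 2 ones → 1
Block 5 (101): 2 ones → 1
Block 6 (000): 0 ones → 0
Block 7 (100): 1 one → 0
Block 8 (000): 0 ones → 0
Block 9 (111): 3 ones → 1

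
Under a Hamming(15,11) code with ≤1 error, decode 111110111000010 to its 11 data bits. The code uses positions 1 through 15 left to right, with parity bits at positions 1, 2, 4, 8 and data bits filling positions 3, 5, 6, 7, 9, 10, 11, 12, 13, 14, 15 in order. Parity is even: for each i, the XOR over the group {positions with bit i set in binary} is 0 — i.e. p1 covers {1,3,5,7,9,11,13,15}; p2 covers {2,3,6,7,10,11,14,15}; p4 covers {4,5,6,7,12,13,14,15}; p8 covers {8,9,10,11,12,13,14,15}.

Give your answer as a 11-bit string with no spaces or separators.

11010000010

s1 (pos 1,3,5,7,9,11,13,15): 1⊕1⊕1⊕1⊕1⊕0⊕0⊕0 = 1
s2 (pos 2,3,6,7,10,11,14,15): 1⊕1⊕0⊕1⊕0⊕0⊕1⊕0 = 0
s4 (pos 4,5,6,7,12,13,14,15): 1⊕1⊕0⊕1⊕0⊕0⊕1⊕0 = 0
s8 (pos 8,9,10,11,12,13,14,15): 1⊕1⊕0⊕0⊕0⊕0⊕1⊕0 = 1
Syndrome s8…s1 = 1001 → error at position 9.
Flip position 9: 111110111000010 → 111110110000010
Read data bits from positions 3,5,6,7,9,10,11,12,13,14,15: 11010000010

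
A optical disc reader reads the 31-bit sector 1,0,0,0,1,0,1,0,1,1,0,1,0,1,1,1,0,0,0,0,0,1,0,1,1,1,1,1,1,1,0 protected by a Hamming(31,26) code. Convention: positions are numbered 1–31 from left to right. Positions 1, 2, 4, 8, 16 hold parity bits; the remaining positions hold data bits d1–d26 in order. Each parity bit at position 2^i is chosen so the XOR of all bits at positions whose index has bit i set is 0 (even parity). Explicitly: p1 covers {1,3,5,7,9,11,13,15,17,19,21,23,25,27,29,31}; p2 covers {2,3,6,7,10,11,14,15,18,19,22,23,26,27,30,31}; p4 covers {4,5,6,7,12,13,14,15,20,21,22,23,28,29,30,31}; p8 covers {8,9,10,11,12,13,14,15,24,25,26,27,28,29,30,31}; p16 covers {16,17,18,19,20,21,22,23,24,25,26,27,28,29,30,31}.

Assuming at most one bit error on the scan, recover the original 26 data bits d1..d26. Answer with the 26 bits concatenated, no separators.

s1 (pos 1,3,5,7,9,11,13,15,17,19,21,23,25,27,29,31): 1⊕0⊕1⊕1⊕1⊕0⊕0⊕1⊕0⊕0⊕0⊕0⊕1⊕1⊕1⊕0 = 0
s2 (pos 2,3,6,7,10,11,14,15,18,19,22,23,26,27,30,31): 0⊕0⊕0⊕1⊕1⊕0⊕1⊕1⊕0⊕0⊕1⊕0⊕1⊕1⊕1⊕0 = 0
s4 (pos 4,5,6,7,12,13,14,15,20,21,22,23,28,29,30,31): 0⊕1⊕0⊕1⊕1⊕0⊕1⊕1⊕0⊕0⊕1⊕0⊕1⊕1⊕1⊕0 = 1
s8 (pos 8,9,10,11,12,13,14,15,24,25,26,27,28,29,30,31): 0⊕1⊕1⊕0⊕1⊕0⊕1⊕1⊕1⊕1⊕1⊕1⊕1⊕1⊕1⊕0 = 0
s16 (pos 16,17,18,19,20,21,22,23,24,25,26,27,28,29,30,31): 1⊕0⊕0⊕0⊕0⊕0⊕1⊕0⊕1⊕1⊕1⊕1⊕1⊕1⊕1⊕0 = 1
Syndrome s16…s1 = 10100 → error at position 20.
Flip position 20: 1000101011010111000001011111110 → 1000101011010111000101011111110
Read data bits from positions 3,5,6,7,9,10,11,12,13,14,15,17,18,19,20,21,22,23,24,25,26,27,28,29,30,31: 01011101011000101011111110

01011101011000101011111110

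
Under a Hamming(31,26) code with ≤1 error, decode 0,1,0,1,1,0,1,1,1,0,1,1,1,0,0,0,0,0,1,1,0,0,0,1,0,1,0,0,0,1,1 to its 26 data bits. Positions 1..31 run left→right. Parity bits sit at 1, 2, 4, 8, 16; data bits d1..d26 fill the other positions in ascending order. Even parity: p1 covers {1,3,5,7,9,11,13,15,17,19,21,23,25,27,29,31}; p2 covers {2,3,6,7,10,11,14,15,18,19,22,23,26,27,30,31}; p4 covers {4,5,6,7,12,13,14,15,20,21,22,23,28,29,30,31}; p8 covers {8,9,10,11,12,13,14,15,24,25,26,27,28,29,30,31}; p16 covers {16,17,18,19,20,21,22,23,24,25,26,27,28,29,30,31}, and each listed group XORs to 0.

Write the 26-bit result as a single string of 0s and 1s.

01011001100001100010100011

s1 (pos 1,3,5,7,9,11,13,15,17,19,21,23,25,27,29,31): 0⊕0⊕1⊕1⊕1⊕1⊕1⊕0⊕0⊕1⊕0⊕0⊕0⊕0⊕0⊕1 = 1
s2 (pos 2,3,6,7,10,11,14,15,18,19,22,23,26,27,30,31): 1⊕0⊕0⊕1⊕0⊕1⊕0⊕0⊕0⊕1⊕0⊕0⊕1⊕0⊕1⊕1 = 1
s4 (pos 4,5,6,7,12,13,14,15,20,21,22,23,28,29,30,31): 1⊕1⊕0⊕1⊕1⊕1⊕0⊕0⊕1⊕0⊕0⊕0⊕0⊕0⊕1⊕1 = 0
s8 (pos 8,9,10,11,12,13,14,15,24,25,26,27,28,29,30,31): 1⊕1⊕0⊕1⊕1⊕1⊕0⊕0⊕1⊕0⊕1⊕0⊕0⊕0⊕1⊕1 = 1
s16 (pos 16,17,18,19,20,21,22,23,24,25,26,27,28,29,30,31): 0⊕0⊕0⊕1⊕1⊕0⊕0⊕0⊕1⊕0⊕1⊕0⊕0⊕0⊕1⊕1 = 0
Syndrome s16…s1 = 01011 → error at position 11.
Flip position 11: 0101101110111000001100010100011 → 0101101110011000001100010100011
Read data bits from positions 3,5,6,7,9,10,11,12,13,14,15,17,18,19,20,21,22,23,24,25,26,27,28,29,30,31: 01011001100001100010100011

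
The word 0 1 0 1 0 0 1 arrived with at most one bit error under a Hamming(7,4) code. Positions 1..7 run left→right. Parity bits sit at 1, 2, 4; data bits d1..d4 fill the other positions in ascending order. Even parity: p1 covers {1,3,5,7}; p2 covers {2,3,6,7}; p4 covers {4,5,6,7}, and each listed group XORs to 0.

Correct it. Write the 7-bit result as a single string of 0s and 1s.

1101001

s1 (pos 1,3,5,7): 0⊕0⊕0⊕1 = 1
s2 (pos 2,3,6,7): 1⊕0⊕0⊕1 = 0
s4 (pos 4,5,6,7): 1⊕0⊕0⊕1 = 0
Syndrome s4…s1 = 001 → error at position 1.
Flip position 1: 0101001 → 1101001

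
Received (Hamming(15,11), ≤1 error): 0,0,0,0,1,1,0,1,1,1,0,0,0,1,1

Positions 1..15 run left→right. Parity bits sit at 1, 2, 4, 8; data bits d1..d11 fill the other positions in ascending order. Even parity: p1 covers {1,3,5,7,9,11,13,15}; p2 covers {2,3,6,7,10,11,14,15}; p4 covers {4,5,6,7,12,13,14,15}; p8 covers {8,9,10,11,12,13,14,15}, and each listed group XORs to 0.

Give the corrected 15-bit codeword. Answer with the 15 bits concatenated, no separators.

s1 (pos 1,3,5,7,9,11,13,15): 0⊕0⊕1⊕0⊕1⊕0⊕0⊕1 = 1
s2 (pos 2,3,6,7,10,11,14,15): 0⊕0⊕1⊕0⊕1⊕0⊕1⊕1 = 0
s4 (pos 4,5,6,7,12,13,14,15): 0⊕1⊕1⊕0⊕0⊕0⊕1⊕1 = 0
s8 (pos 8,9,10,11,12,13,14,15): 1⊕1⊕1⊕0⊕0⊕0⊕1⊕1 = 1
Syndrome s8…s1 = 1001 → error at position 9.
Flip position 9: 000011011100011 → 000011010100011

000011010100011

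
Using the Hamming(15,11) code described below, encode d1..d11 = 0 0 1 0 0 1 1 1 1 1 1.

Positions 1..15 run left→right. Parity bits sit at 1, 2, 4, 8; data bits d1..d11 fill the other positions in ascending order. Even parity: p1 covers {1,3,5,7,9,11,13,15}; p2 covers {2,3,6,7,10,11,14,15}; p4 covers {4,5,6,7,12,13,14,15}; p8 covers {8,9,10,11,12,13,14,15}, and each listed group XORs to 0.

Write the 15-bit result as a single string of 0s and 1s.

Place data at non-parity positions: p1 p2 0 p4 0 1 0 p8 0 1 1 1 1 1 1
p1 (pos 1,3,5,7,9,11,13,15): XOR of data positions = 0⊕0⊕0⊕0⊕1⊕1⊕1 = 1
p2 (pos 2,3,6,7,10,11,14,15): XOR of data positions = 0⊕1⊕0⊕1⊕1⊕1⊕1 = 1
p4 (pos 4,5,6,7,12,13,14,15): XOR of data positions = 0⊕1⊕0⊕1⊕1⊕1⊕1 = 1
p8 (pos 8,9,10,11,12,13,14,15): XOR of data positions = 0⊕1⊕1⊕1⊕1⊕1⊕1 = 0
Codeword: 110101000111111

110101000111111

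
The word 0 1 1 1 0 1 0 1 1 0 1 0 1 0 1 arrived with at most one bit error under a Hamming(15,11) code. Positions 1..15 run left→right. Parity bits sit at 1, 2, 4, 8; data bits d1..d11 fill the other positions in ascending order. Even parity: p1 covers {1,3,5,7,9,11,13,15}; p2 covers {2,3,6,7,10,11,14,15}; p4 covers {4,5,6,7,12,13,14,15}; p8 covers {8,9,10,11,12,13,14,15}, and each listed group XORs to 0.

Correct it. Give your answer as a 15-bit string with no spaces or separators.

011101011000101

s1 (pos 1,3,5,7,9,11,13,15): 0⊕1⊕0⊕0⊕1⊕1⊕1⊕1 = 1
s2 (pos 2,3,6,7,10,11,14,15): 1⊕1⊕1⊕0⊕0⊕1⊕0⊕1 = 1
s4 (pos 4,5,6,7,12,13,14,15): 1⊕0⊕1⊕0⊕0⊕1⊕0⊕1 = 0
s8 (pos 8,9,10,11,12,13,14,15): 1⊕1⊕0⊕1⊕0⊕1⊕0⊕1 = 1
Syndrome s8…s1 = 1011 → error at position 11.
Flip position 11: 011101011010101 → 011101011000101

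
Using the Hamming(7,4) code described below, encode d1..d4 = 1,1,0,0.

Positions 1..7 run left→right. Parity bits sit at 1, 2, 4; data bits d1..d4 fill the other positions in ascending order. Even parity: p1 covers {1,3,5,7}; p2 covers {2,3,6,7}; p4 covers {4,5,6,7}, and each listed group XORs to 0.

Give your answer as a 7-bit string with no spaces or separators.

Place data at non-parity positions: p1 p2 1 p4 1 0 0
p1 (pos 1,3,5,7): XOR of data positions = 1⊕1⊕0 = 0
p2 (pos 2,3,6,7): XOR of data positions = 1⊕0⊕0 = 1
p4 (pos 4,5,6,7): XOR of data positions = 1⊕0⊕0 = 1
Codeword: 0111100

0111100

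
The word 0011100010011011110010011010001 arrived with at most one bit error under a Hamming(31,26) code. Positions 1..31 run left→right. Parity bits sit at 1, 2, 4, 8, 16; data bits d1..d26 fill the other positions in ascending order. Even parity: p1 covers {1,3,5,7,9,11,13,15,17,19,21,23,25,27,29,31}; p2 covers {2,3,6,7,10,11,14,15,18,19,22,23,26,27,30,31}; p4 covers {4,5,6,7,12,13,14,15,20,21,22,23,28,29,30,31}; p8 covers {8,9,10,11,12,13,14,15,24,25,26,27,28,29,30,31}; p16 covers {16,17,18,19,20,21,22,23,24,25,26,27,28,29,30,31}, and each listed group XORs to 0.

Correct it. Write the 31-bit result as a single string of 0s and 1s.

s1 (pos 1,3,5,7,9,11,13,15,17,19,21,23,25,27,29,31): 0⊕1⊕1⊕0⊕1⊕0⊕1⊕1⊕1⊕0⊕1⊕0⊕1⊕1⊕0⊕1 = 0
s2 (pos 2,3,6,7,10,11,14,15,18,19,22,23,26,27,30,31): 0⊕1⊕0⊕0⊕0⊕0⊕0⊕1⊕1⊕0⊕0⊕0⊕0⊕1⊕0⊕1 = 1
s4 (pos 4,5,6,7,12,13,14,15,20,21,22,23,28,29,30,31): 1⊕1⊕0⊕0⊕1⊕1⊕0⊕1⊕0⊕1⊕0⊕0⊕0⊕0⊕0⊕1 = 1
s8 (pos 8,9,10,11,12,13,14,15,24,25,26,27,28,29,30,31): 0⊕1⊕0⊕0⊕1⊕1⊕0⊕1⊕1⊕1⊕0⊕1⊕0⊕0⊕0⊕1 = 0
s16 (pos 16,17,18,19,20,21,22,23,24,25,26,27,28,29,30,31): 1⊕1⊕1⊕0⊕0⊕1⊕0⊕0⊕1⊕1⊕0⊕1⊕0⊕0⊕0⊕1 = 0
Syndrome s16…s1 = 00110 → error at position 6.
Flip position 6: 0011100010011011110010011010001 → 0011110010011011110010011010001

0011110010011011110010011010001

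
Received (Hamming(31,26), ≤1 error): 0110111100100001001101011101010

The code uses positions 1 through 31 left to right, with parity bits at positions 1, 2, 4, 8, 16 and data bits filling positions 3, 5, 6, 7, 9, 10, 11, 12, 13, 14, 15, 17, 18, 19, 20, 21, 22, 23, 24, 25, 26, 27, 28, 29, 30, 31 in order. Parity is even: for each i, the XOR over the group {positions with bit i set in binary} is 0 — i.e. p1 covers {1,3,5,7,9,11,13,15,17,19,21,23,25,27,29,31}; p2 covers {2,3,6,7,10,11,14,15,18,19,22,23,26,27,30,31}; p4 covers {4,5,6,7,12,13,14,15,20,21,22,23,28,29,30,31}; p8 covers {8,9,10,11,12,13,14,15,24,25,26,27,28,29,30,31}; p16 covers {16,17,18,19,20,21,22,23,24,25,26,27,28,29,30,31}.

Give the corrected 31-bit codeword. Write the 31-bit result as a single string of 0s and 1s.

s1 (pos 1,3,5,7,9,11,13,15,17,19,21,23,25,27,29,31): 0⊕1⊕1⊕1⊕0⊕1⊕0⊕0⊕0⊕1⊕0⊕0⊕1⊕0⊕0⊕0 = 0
s2 (pos 2,3,6,7,10,11,14,15,18,19,22,23,26,27,30,31): 1⊕1⊕1⊕1⊕0⊕1⊕0⊕0⊕0⊕1⊕1⊕0⊕1⊕0⊕1⊕0 = 1
s4 (pos 4,5,6,7,12,13,14,15,20,21,22,23,28,29,30,31): 0⊕1⊕1⊕1⊕0⊕0⊕0⊕0⊕1⊕0⊕1⊕0⊕1⊕0⊕1⊕0 = 1
s8 (pos 8,9,10,11,12,13,14,15,24,25,26,27,28,29,30,31): 1⊕0⊕0⊕1⊕0⊕0⊕0⊕0⊕1⊕1⊕1⊕0⊕1⊕0⊕1⊕0 = 1
s16 (pos 16,17,18,19,20,21,22,23,24,25,26,27,28,29,30,31): 1⊕0⊕0⊕1⊕1⊕0⊕1⊕0⊕1⊕1⊕1⊕0⊕1⊕0⊕1⊕0 = 1
Syndrome s16…s1 = 11110 → error at position 30.
Flip position 30: 0110111100100001001101011101010 → 0110111100100001001101011101000

0110111100100001001101011101000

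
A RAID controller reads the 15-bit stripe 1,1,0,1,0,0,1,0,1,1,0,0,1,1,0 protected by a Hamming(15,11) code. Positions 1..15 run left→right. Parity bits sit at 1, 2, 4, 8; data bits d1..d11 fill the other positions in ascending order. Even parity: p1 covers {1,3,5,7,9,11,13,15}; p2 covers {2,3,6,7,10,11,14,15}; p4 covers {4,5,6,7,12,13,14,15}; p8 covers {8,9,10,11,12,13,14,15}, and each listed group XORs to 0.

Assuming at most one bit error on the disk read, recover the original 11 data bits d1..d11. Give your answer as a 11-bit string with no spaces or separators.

00011100110

s1 (pos 1,3,5,7,9,11,13,15): 1⊕0⊕0⊕1⊕1⊕0⊕1⊕0 = 0
s2 (pos 2,3,6,7,10,11,14,15): 1⊕0⊕0⊕1⊕1⊕0⊕1⊕0 = 0
s4 (pos 4,5,6,7,12,13,14,15): 1⊕0⊕0⊕1⊕0⊕1⊕1⊕0 = 0
s8 (pos 8,9,10,11,12,13,14,15): 0⊕1⊕1⊕0⊕0⊕1⊕1⊕0 = 0
Syndrome s8…s1 = 0000 → no error.
Read data bits from positions 3,5,6,7,9,10,11,12,13,14,15: 00011100110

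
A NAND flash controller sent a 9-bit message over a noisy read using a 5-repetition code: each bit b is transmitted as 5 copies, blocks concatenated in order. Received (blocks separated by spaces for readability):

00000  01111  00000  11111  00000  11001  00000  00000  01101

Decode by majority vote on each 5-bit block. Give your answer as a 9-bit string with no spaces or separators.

Block 1 (00000): 0 ones → 0
Block 2 (01111): 4 ones → 1
Block 3 (00000): 0 ones → 0
Block 4 (11111): 5 ones → 1
Block 5 (00000): 0 ones → 0
Block 6 (11001): 3 ones → 1
Block 7 (00000): 0 ones → 0
Block 8 (00000): 0 ones → 0
Block 9 (01101): 3 ones → 1

010101001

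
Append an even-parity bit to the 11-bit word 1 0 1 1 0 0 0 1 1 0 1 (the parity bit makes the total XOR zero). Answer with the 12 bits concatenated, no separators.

101100011010

XOR of the 11 data bits: 1⊕0⊕1⊕1⊕0⊕0⊕0⊕1⊕1⊕0⊕1 = 0
Parity bit = 0 (so all 12 bits XOR to 0).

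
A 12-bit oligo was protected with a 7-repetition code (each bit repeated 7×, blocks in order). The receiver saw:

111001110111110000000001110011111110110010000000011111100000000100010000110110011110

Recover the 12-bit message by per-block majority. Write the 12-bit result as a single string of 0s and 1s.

110010010011

Block 1 (1110011): 5 ones → 1
Block 2 (1011111): 6 ones → 1
Block 3 (0000000): 0 ones → 0
Block 4 (0011100): 3 ones → 0
Block 5 (1111111): 7 ones → 1
Block 6 (0110010): 3 ones → 0
Block 7 (0000000): 0 ones → 0
Block 8 (1111110): 6 ones → 1
Block 9 (0000000): 0 ones → 0
Block 10 (1000100): 2 ones → 0
Block 11 (0011011): 4 ones → 1
Block 12 (0011110): 4 ones → 1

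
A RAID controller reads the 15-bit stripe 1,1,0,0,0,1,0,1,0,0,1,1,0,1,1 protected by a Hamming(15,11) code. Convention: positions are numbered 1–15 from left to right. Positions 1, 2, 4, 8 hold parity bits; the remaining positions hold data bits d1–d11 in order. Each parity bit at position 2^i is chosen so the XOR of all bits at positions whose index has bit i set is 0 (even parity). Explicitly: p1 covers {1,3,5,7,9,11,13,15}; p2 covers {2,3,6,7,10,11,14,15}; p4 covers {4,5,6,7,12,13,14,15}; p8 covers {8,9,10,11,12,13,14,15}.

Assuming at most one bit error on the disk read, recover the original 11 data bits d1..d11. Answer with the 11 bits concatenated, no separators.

s1 (pos 1,3,5,7,9,11,13,15): 1⊕0⊕0⊕0⊕0⊕1⊕0⊕1 = 1
s2 (pos 2,3,6,7,10,11,14,15): 1⊕0⊕1⊕0⊕0⊕1⊕1⊕1 = 1
s4 (pos 4,5,6,7,12,13,14,15): 0⊕0⊕1⊕0⊕1⊕0⊕1⊕1 = 0
s8 (pos 8,9,10,11,12,13,14,15): 1⊕0⊕0⊕1⊕1⊕0⊕1⊕1 = 1
Syndrome s8…s1 = 1011 → error at position 11.
Flip position 11: 110001010011011 → 110001010001011
Read data bits from positions 3,5,6,7,9,10,11,12,13,14,15: 00100001011

00100001011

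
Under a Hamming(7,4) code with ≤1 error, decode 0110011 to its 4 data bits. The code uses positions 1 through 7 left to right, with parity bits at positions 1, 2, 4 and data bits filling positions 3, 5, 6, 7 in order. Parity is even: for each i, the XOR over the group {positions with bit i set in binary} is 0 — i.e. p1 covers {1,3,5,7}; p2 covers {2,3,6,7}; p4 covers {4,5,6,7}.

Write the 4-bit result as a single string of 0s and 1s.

s1 (pos 1,3,5,7): 0⊕1⊕0⊕1 = 0
s2 (pos 2,3,6,7): 1⊕1⊕1⊕1 = 0
s4 (pos 4,5,6,7): 0⊕0⊕1⊕1 = 0
Syndrome s4…s1 = 000 → no error.
Read data bits from positions 3,5,6,7: 1011

1011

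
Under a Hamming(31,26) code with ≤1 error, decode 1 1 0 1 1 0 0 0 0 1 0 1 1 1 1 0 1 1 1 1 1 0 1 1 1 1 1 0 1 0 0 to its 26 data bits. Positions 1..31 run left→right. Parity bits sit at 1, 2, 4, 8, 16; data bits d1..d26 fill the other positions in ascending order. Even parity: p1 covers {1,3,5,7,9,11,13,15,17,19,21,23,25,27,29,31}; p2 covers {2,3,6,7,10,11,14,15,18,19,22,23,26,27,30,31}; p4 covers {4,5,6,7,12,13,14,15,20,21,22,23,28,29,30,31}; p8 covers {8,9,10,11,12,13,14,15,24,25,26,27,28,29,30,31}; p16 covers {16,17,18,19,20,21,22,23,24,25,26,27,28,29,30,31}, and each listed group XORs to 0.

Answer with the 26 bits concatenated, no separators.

s1 (pos 1,3,5,7,9,11,13,15,17,19,21,23,25,27,29,31): 1⊕0⊕1⊕0⊕0⊕0⊕1⊕1⊕1⊕1⊕1⊕1⊕1⊕1⊕1⊕0 = 1
s2 (pos 2,3,6,7,10,11,14,15,18,19,22,23,26,27,30,31): 1⊕0⊕0⊕0⊕1⊕0⊕1⊕1⊕1⊕1⊕0⊕1⊕1⊕1⊕0⊕0 = 1
s4 (pos 4,5,6,7,12,13,14,15,20,21,22,23,28,29,30,31): 1⊕1⊕0⊕0⊕1⊕1⊕1⊕1⊕1⊕1⊕0⊕1⊕0⊕1⊕0⊕0 = 0
s8 (pos 8,9,10,11,12,13,14,15,24,25,26,27,28,29,30,31): 0⊕0⊕1⊕0⊕1⊕1⊕1⊕1⊕1⊕1⊕1⊕1⊕0⊕1⊕0⊕0 = 0
s16 (pos 16,17,18,19,20,21,22,23,24,25,26,27,28,29,30,31): 0⊕1⊕1⊕1⊕1⊕1⊕0⊕1⊕1⊕1⊕1⊕1⊕0⊕1⊕0⊕0 = 1
Syndrome s16…s1 = 10011 → error at position 19.
Flip position 19: 1101100001011110111110111110100 → 1101100001011110110110111110100
Read data bits from positions 3,5,6,7,9,10,11,12,13,14,15,17,18,19,20,21,22,23,24,25,26,27,28,29,30,31: 01000101111110110111110100

01000101111110110111110100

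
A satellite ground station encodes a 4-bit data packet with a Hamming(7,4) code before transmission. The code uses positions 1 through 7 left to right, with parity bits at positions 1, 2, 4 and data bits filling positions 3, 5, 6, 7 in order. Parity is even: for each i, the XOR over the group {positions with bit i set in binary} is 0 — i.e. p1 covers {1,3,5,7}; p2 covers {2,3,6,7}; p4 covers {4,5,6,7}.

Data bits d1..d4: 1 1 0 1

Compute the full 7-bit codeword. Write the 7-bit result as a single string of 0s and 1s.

1010101

Place data at non-parity positions: p1 p2 1 p4 1 0 1
p1 (pos 1,3,5,7): XOR of data positions = 1⊕1⊕1 = 1
p2 (pos 2,3,6,7): XOR of data positions = 1⊕0⊕1 = 0
p4 (pos 4,5,6,7): XOR of data positions = 1⊕0⊕1 = 0
Codeword: 1010101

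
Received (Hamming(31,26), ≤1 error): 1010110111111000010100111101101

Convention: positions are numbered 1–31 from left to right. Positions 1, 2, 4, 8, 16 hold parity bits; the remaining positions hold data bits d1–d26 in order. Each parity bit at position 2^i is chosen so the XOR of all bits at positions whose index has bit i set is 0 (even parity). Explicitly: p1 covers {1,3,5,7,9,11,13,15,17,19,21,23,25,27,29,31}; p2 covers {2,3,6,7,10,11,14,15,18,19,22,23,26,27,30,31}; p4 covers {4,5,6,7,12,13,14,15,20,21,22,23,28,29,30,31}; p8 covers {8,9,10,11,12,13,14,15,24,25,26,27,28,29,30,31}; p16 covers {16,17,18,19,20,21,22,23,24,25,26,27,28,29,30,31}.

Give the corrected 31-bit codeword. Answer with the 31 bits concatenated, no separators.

1010110111111000010000111101101

s1 (pos 1,3,5,7,9,11,13,15,17,19,21,23,25,27,29,31): 1⊕1⊕1⊕0⊕1⊕1⊕1⊕0⊕0⊕0⊕0⊕1⊕1⊕0⊕1⊕1 = 0
s2 (pos 2,3,6,7,10,11,14,15,18,19,22,23,26,27,30,31): 0⊕1⊕1⊕0⊕1⊕1⊕0⊕0⊕1⊕0⊕0⊕1⊕1⊕0⊕0⊕1 = 0
s4 (pos 4,5,6,7,12,13,14,15,20,21,22,23,28,29,30,31): 0⊕1⊕1⊕0⊕1⊕1⊕0⊕0⊕1⊕0⊕0⊕1⊕1⊕1⊕0⊕1 = 1
s8 (pos 8,9,10,11,12,13,14,15,24,25,26,27,28,29,30,31): 1⊕1⊕1⊕1⊕1⊕1⊕0⊕0⊕1⊕1⊕1⊕0⊕1⊕1⊕0⊕1 = 0
s16 (pos 16,17,18,19,20,21,22,23,24,25,26,27,28,29,30,31): 0⊕0⊕1⊕0⊕1⊕0⊕0⊕1⊕1⊕1⊕1⊕0⊕1⊕1⊕0⊕1 = 1
Syndrome s16…s1 = 10100 → error at position 20.
Flip position 20: 1010110111111000010100111101101 → 1010110111111000010000111101101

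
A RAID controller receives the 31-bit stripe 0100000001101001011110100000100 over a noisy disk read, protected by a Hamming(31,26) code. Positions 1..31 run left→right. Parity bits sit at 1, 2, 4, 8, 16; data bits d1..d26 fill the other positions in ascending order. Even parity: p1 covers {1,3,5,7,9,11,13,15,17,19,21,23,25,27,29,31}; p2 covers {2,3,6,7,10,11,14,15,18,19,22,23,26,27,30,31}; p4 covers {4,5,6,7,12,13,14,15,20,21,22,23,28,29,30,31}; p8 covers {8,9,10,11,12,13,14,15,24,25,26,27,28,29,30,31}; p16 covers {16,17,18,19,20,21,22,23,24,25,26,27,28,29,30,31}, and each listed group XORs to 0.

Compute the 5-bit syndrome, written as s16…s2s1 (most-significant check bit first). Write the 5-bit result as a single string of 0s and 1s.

s1 (pos 1,3,5,7,9,11,13,15,17,19,21,23,25,27,29,31): 0⊕0⊕0⊕0⊕0⊕1⊕1⊕0⊕0⊕1⊕1⊕1⊕0⊕0⊕1⊕0 = 0
s2 (pos 2,3,6,7,10,11,14,15,18,19,22,23,26,27,30,31): 1⊕0⊕0⊕0⊕1⊕1⊕0⊕0⊕1⊕1⊕0⊕1⊕0⊕0⊕0⊕0 = 0
s4 (pos 4,5,6,7,12,13,14,15,20,21,22,23,28,29,30,31): 0⊕0⊕0⊕0⊕0⊕1⊕0⊕0⊕1⊕1⊕0⊕1⊕0⊕1⊕0⊕0 = 1
s8 (pos 8,9,10,11,12,13,14,15,24,25,26,27,28,29,30,31): 0⊕0⊕1⊕1⊕0⊕1⊕0⊕0⊕0⊕0⊕0⊕0⊕0⊕1⊕0⊕0 = 0
s16 (pos 16,17,18,19,20,21,22,23,24,25,26,27,28,29,30,31): 1⊕0⊕1⊕1⊕1⊕1⊕0⊕1⊕0⊕0⊕0⊕0⊕0⊕1⊕0⊕0 = 1
Syndrome s16…s1 = 10100 → error at position 20.

10100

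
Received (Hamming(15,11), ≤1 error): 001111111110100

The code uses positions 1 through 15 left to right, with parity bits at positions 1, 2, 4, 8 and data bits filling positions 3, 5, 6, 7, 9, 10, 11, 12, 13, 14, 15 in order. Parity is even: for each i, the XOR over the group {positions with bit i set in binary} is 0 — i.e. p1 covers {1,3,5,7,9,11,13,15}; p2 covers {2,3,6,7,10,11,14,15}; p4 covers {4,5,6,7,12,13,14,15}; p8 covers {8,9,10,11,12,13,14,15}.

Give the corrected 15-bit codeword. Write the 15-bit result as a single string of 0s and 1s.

001111111110110

s1 (pos 1,3,5,7,9,11,13,15): 0⊕1⊕1⊕1⊕1⊕1⊕1⊕0 = 0
s2 (pos 2,3,6,7,10,11,14,15): 0⊕1⊕1⊕1⊕1⊕1⊕0⊕0 = 1
s4 (pos 4,5,6,7,12,13,14,15): 1⊕1⊕1⊕1⊕0⊕1⊕0⊕0 = 1
s8 (pos 8,9,10,11,12,13,14,15): 1⊕1⊕1⊕1⊕0⊕1⊕0⊕0 = 1
Syndrome s8…s1 = 1110 → error at position 14.
Flip position 14: 001111111110100 → 001111111110110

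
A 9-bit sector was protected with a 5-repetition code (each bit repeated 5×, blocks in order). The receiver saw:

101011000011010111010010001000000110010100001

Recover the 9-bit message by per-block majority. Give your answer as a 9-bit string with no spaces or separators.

Block 1 (10101): 3 ones → 1
Block 2 (10000): 1 one → 0
Block 3 (11010): 3 ones → 1
Block 4 (11101): 4 ones → 1
Block 5 (00100): 1 one → 0
Block 6 (01000): 1 one → 0
Block 7 (00011): 2 ones → 0
Block 8 (00101): 2 ones → 0
Block 9 (00001): 1 one → 0

101100000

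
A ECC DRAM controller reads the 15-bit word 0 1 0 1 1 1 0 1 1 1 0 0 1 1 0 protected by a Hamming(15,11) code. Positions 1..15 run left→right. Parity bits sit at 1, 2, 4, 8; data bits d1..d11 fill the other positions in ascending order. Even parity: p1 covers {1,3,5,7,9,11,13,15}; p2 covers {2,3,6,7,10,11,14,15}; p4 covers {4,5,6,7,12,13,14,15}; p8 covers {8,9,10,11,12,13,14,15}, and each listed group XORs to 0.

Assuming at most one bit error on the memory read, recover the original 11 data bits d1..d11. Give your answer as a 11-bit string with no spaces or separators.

s1 (pos 1,3,5,7,9,11,13,15): 0⊕0⊕1⊕0⊕1⊕0⊕1⊕0 = 1
s2 (pos 2,3,6,7,10,11,14,15): 1⊕0⊕1⊕0⊕1⊕0⊕1⊕0 = 0
s4 (pos 4,5,6,7,12,13,14,15): 1⊕1⊕1⊕0⊕0⊕1⊕1⊕0 = 1
s8 (pos 8,9,10,11,12,13,14,15): 1⊕1⊕1⊕0⊕0⊕1⊕1⊕0 = 1
Syndrome s8…s1 = 1101 → error at position 13.
Flip position 13: 010111011100110 → 010111011100010
Read data bits from positions 3,5,6,7,9,10,11,12,13,14,15: 01101100010

01101100010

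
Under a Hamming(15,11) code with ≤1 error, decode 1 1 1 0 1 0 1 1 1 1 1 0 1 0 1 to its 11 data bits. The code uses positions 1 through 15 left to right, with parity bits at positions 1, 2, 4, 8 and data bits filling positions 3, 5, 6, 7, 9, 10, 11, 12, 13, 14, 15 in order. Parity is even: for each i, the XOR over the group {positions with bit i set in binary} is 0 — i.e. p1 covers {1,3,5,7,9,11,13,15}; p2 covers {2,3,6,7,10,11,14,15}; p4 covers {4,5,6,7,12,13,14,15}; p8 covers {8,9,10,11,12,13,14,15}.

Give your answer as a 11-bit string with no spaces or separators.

s1 (pos 1,3,5,7,9,11,13,15): 1⊕1⊕1⊕1⊕1⊕1⊕1⊕1 = 0
s2 (pos 2,3,6,7,10,11,14,15): 1⊕1⊕0⊕1⊕1⊕1⊕0⊕1 = 0
s4 (pos 4,5,6,7,12,13,14,15): 0⊕1⊕0⊕1⊕0⊕1⊕0⊕1 = 0
s8 (pos 8,9,10,11,12,13,14,15): 1⊕1⊕1⊕1⊕0⊕1⊕0⊕1 = 0
Syndrome s8…s1 = 0000 → no error.
Read data bits from positions 3,5,6,7,9,10,11,12,13,14,15: 11011110101

11011110101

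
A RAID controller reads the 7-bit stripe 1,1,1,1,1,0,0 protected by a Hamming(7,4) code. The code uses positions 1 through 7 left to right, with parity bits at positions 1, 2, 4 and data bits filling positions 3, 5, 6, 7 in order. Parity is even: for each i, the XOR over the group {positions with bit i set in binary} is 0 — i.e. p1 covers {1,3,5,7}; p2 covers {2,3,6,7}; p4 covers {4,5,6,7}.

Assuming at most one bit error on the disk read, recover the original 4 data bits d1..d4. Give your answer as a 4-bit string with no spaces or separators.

1100

s1 (pos 1,3,5,7): 1⊕1⊕1⊕0 = 1
s2 (pos 2,3,6,7): 1⊕1⊕0⊕0 = 0
s4 (pos 4,5,6,7): 1⊕1⊕0⊕0 = 0
Syndrome s4…s1 = 001 → error at position 1.
Flip position 1: 1111100 → 0111100
Read data bits from positions 3,5,6,7: 1100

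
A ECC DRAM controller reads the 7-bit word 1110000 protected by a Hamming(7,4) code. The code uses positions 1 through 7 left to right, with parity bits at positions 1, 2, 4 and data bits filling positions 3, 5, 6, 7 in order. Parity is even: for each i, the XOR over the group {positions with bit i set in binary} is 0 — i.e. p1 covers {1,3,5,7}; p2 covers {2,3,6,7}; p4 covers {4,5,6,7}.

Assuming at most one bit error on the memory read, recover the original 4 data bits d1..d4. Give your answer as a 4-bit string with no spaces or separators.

s1 (pos 1,3,5,7): 1⊕1⊕0⊕0 = 0
s2 (pos 2,3,6,7): 1⊕1⊕0⊕0 = 0
s4 (pos 4,5,6,7): 0⊕0⊕0⊕0 = 0
Syndrome s4…s1 = 000 → no error.
Read data bits from positions 3,5,6,7: 1000

1000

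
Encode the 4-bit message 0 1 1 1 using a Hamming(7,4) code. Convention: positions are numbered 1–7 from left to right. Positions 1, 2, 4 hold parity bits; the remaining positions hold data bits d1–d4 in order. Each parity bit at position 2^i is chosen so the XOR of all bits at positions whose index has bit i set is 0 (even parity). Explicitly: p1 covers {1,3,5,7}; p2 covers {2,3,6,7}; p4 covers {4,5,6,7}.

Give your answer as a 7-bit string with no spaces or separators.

0001111

Place data at non-parity positions: p1 p2 0 p4 1 1 1
p1 (pos 1,3,5,7): XOR of data positions = 0⊕1⊕1 = 0
p2 (pos 2,3,6,7): XOR of data positions = 0⊕1⊕1 = 0
p4 (pos 4,5,6,7): XOR of data positions = 1⊕1⊕1 = 1
Codeword: 0001111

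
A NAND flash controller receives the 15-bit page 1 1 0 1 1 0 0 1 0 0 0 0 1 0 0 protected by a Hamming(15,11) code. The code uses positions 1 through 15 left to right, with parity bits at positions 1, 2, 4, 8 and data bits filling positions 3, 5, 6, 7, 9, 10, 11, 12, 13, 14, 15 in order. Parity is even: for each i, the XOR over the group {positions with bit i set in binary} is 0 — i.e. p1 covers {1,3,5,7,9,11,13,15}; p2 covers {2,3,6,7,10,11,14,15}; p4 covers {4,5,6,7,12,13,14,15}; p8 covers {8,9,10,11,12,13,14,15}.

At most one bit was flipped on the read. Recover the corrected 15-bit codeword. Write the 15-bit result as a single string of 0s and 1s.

s1 (pos 1,3,5,7,9,11,13,15): 1⊕0⊕1⊕0⊕0⊕0⊕1⊕0 = 1
s2 (pos 2,3,6,7,10,11,14,15): 1⊕0⊕0⊕0⊕0⊕0⊕0⊕0 = 1
s4 (pos 4,5,6,7,12,13,14,15): 1⊕1⊕0⊕0⊕0⊕1⊕0⊕0 = 1
s8 (pos 8,9,10,11,12,13,14,15): 1⊕0⊕0⊕0⊕0⊕1⊕0⊕0 = 0
Syndrome s8…s1 = 0111 → error at position 7.
Flip position 7: 110110010000100 → 110110110000100

110110110000100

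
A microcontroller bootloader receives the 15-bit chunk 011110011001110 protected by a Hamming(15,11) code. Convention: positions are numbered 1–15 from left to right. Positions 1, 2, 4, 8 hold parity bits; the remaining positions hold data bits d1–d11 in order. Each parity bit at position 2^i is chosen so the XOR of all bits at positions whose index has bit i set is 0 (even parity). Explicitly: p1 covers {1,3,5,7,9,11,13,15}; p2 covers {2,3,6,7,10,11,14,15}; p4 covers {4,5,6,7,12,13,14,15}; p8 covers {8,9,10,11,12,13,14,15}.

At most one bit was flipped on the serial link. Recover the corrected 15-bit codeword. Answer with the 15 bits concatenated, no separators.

s1 (pos 1,3,5,7,9,11,13,15): 0⊕1⊕1⊕0⊕1⊕0⊕1⊕0 = 0
s2 (pos 2,3,6,7,10,11,14,15): 1⊕1⊕0⊕0⊕0⊕0⊕1⊕0 = 1
s4 (pos 4,5,6,7,12,13,14,15): 1⊕1⊕0⊕0⊕1⊕1⊕1⊕0 = 1
s8 (pos 8,9,10,11,12,13,14,15): 1⊕1⊕0⊕0⊕1⊕1⊕1⊕0 = 1
Syndrome s8…s1 = 1110 → error at position 14.
Flip position 14: 011110011001110 → 011110011001100

011110011001100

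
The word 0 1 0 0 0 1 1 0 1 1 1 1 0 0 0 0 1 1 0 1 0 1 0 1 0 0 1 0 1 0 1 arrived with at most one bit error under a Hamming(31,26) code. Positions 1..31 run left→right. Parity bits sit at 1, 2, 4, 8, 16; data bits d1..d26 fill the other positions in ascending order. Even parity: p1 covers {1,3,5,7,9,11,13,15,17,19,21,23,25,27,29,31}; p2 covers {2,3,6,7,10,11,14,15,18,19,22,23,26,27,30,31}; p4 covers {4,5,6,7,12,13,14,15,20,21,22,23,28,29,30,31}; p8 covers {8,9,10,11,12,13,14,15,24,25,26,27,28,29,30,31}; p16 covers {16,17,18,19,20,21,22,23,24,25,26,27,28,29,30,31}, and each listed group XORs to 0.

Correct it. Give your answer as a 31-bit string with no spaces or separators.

0100010011110000110101010010101

s1 (pos 1,3,5,7,9,11,13,15,17,19,21,23,25,27,29,31): 0⊕0⊕0⊕1⊕1⊕1⊕0⊕0⊕1⊕0⊕0⊕0⊕0⊕1⊕1⊕1 = 1
s2 (pos 2,3,6,7,10,11,14,15,18,19,22,23,26,27,30,31): 1⊕0⊕1⊕1⊕1⊕1⊕0⊕0⊕1⊕0⊕1⊕0⊕0⊕1⊕0⊕1 = 1
s4 (pos 4,5,6,7,12,13,14,15,20,21,22,23,28,29,30,31): 0⊕0⊕1⊕1⊕1⊕0⊕0⊕0⊕1⊕0⊕1⊕0⊕0⊕1⊕0⊕1 = 1
s8 (pos 8,9,10,11,12,13,14,15,24,25,26,27,28,29,30,31): 0⊕1⊕1⊕1⊕1⊕0⊕0⊕0⊕1⊕0⊕0⊕1⊕0⊕1⊕0⊕1 = 0
s16 (pos 16,17,18,19,20,21,22,23,24,25,26,27,28,29,30,31): 0⊕1⊕1⊕0⊕1⊕0⊕1⊕0⊕1⊕0⊕0⊕1⊕0⊕1⊕0⊕1 = 0
Syndrome s16…s1 = 00111 → error at position 7.
Flip position 7: 0100011011110000110101010010101 → 0100010011110000110101010010101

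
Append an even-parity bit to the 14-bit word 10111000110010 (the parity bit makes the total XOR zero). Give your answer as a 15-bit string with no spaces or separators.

101110001100101

XOR of the 14 data bits: 1⊕0⊕1⊕1⊕1⊕0⊕0⊕0⊕1⊕1⊕0⊕0⊕1⊕0 = 1
Parity bit = 1 (so all 15 bits XOR to 0).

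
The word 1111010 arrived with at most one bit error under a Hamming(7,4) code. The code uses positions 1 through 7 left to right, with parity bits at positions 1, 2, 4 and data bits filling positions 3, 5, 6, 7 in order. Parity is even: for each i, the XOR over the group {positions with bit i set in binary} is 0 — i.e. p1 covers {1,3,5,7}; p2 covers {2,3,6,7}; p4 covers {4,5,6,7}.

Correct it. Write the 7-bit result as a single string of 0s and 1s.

s1 (pos 1,3,5,7): 1⊕1⊕0⊕0 = 0
s2 (pos 2,3,6,7): 1⊕1⊕1⊕0 = 1
s4 (pos 4,5,6,7): 1⊕0⊕1⊕0 = 0
Syndrome s4…s1 = 010 → error at position 2.
Flip position 2: 1111010 → 1011010

1011010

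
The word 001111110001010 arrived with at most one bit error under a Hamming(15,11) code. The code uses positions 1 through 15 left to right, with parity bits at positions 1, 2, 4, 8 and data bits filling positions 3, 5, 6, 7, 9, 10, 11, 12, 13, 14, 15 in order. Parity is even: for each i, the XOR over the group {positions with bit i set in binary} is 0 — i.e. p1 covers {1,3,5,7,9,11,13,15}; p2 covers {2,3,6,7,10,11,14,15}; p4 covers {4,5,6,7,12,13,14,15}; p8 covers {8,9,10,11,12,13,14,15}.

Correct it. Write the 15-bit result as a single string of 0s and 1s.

s1 (pos 1,3,5,7,9,11,13,15): 0⊕1⊕1⊕1⊕0⊕0⊕0⊕0 = 1
s2 (pos 2,3,6,7,10,11,14,15): 0⊕1⊕1⊕1⊕0⊕0⊕1⊕0 = 0
s4 (pos 4,5,6,7,12,13,14,15): 1⊕1⊕1⊕1⊕1⊕0⊕1⊕0 = 0
s8 (pos 8,9,10,11,12,13,14,15): 1⊕0⊕0⊕0⊕1⊕0⊕1⊕0 = 1
Syndrome s8…s1 = 1001 → error at position 9.
Flip position 9: 001111110001010 → 001111111001010

001111111001010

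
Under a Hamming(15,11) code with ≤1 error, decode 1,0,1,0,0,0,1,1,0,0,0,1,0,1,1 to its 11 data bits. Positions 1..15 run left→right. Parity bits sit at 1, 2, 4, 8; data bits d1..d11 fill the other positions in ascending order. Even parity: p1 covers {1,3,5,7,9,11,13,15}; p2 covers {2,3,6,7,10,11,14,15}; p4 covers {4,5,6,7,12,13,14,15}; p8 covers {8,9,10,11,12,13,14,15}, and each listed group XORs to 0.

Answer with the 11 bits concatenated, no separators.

10010001011

s1 (pos 1,3,5,7,9,11,13,15): 1⊕1⊕0⊕1⊕0⊕0⊕0⊕1 = 0
s2 (pos 2,3,6,7,10,11,14,15): 0⊕1⊕0⊕1⊕0⊕0⊕1⊕1 = 0
s4 (pos 4,5,6,7,12,13,14,15): 0⊕0⊕0⊕1⊕1⊕0⊕1⊕1 = 0
s8 (pos 8,9,10,11,12,13,14,15): 1⊕0⊕0⊕0⊕1⊕0⊕1⊕1 = 0
Syndrome s8…s1 = 0000 → no error.
Read data bits from positions 3,5,6,7,9,10,11,12,13,14,15: 10010001011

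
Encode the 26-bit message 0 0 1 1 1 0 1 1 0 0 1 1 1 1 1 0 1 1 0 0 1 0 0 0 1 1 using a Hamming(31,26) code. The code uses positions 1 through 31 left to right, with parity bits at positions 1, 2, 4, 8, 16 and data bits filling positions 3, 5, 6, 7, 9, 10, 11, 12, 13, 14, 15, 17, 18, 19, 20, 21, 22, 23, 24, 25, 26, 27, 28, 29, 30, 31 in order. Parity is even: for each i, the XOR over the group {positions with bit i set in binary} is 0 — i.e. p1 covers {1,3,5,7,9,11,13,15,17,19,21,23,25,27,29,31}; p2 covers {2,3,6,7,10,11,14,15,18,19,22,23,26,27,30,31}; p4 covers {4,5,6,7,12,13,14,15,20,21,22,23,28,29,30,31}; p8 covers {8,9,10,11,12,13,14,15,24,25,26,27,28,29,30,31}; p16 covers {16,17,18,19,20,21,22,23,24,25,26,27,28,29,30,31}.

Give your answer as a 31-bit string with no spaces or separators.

0101011110110011111101100100011

Place data at non-parity positions: p1 p2 0 p4 0 1 1 p8 1 0 1 1 0 0 1 p16 1 1 1 1 0 1 1 0 0 1 0 0 0 1 1
p1 (pos 1,3,5,7,9,11,13,15,17,19,21,23,25,27,29,31): XOR of data positions = 0⊕0⊕1⊕1⊕1⊕0⊕1⊕1⊕1⊕0⊕1⊕0⊕0⊕0⊕1 = 0
p2 (pos 2,3,6,7,10,11,14,15,18,19,22,23,26,27,30,31): XOR of data positions = 0⊕1⊕1⊕0⊕1⊕0⊕1⊕1⊕1⊕1⊕1⊕1⊕0⊕1⊕1 = 1
p4 (pos 4,5,6,7,12,13,14,15,20,21,22,23,28,29,30,31): XOR of data positions = 0⊕1⊕1⊕1⊕0⊕0⊕1⊕1⊕0⊕1⊕1⊕0⊕0⊕1⊕1 = 1
p8 (pos 8,9,10,11,12,13,14,15,24,25,26,27,28,29,30,31): XOR of data positions = 1⊕0⊕1⊕1⊕0⊕0⊕1⊕0⊕0⊕1⊕0⊕0⊕0⊕1⊕1 = 1
p16 (pos 16,17,18,19,20,21,22,23,24,25,26,27,28,29,30,31): XOR of data positions = 1⊕1⊕1⊕1⊕0⊕1⊕1⊕0⊕0⊕1⊕0⊕0⊕0⊕1⊕1 = 1
Codeword: 0101011110110011111101100100011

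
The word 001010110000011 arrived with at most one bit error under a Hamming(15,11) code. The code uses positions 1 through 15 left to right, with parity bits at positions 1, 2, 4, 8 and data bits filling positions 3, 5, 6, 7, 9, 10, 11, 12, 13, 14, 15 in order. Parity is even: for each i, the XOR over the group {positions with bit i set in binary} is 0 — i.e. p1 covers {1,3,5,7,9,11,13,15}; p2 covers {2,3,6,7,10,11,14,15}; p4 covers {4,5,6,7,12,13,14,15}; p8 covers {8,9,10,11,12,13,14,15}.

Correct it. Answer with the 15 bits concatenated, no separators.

s1 (pos 1,3,5,7,9,11,13,15): 0⊕1⊕1⊕1⊕0⊕0⊕0⊕1 = 0
s2 (pos 2,3,6,7,10,11,14,15): 0⊕1⊕0⊕1⊕0⊕0⊕1⊕1 = 0
s4 (pos 4,5,6,7,12,13,14,15): 0⊕1⊕0⊕1⊕0⊕0⊕1⊕1 = 0
s8 (pos 8,9,10,11,12,13,14,15): 1⊕0⊕0⊕0⊕0⊕0⊕1⊕1 = 1
Syndrome s8…s1 = 1000 → error at position 8.
Flip position 8: 001010110000011 → 001010100000011

001010100000011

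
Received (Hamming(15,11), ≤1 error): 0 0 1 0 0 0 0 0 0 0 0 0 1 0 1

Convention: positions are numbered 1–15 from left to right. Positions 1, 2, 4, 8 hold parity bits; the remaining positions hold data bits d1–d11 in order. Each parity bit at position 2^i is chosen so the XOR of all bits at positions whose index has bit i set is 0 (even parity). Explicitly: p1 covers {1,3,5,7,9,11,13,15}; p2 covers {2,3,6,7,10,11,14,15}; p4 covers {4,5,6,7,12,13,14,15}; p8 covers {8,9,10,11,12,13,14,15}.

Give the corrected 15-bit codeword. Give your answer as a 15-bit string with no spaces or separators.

101000000000101

s1 (pos 1,3,5,7,9,11,13,15): 0⊕1⊕0⊕0⊕0⊕0⊕1⊕1 = 1
s2 (pos 2,3,6,7,10,11,14,15): 0⊕1⊕0⊕0⊕0⊕0⊕0⊕1 = 0
s4 (pos 4,5,6,7,12,13,14,15): 0⊕0⊕0⊕0⊕0⊕1⊕0⊕1 = 0
s8 (pos 8,9,10,11,12,13,14,15): 0⊕0⊕0⊕0⊕0⊕1⊕0⊕1 = 0
Syndrome s8…s1 = 0001 → error at position 1.
Flip position 1: 001000000000101 → 101000000000101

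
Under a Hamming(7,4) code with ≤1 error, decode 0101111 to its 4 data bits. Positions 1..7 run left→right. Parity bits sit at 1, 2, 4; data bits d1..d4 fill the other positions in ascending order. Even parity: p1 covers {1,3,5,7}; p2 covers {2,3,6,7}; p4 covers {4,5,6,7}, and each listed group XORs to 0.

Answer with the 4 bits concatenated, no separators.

s1 (pos 1,3,5,7): 0⊕0⊕1⊕1 = 0
s2 (pos 2,3,6,7): 1⊕0⊕1⊕1 = 1
s4 (pos 4,5,6,7): 1⊕1⊕1⊕1 = 0
Syndrome s4…s1 = 010 → error at position 2.
Flip position 2: 0101111 → 0001111
Read data bits from positions 3,5,6,7: 0111

0111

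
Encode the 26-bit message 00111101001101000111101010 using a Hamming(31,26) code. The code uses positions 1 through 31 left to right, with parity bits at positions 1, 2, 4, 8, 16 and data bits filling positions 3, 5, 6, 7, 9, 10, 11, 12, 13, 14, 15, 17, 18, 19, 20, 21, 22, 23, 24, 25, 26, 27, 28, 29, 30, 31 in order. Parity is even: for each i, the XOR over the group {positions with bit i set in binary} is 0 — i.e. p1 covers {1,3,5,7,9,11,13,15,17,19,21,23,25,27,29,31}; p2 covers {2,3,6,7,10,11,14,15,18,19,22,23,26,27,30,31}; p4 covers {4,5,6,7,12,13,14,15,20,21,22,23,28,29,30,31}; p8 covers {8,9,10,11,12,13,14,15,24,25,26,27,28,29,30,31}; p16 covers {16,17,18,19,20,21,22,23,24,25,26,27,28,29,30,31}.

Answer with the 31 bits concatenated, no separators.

1001011111010010101000111101010

Place data at non-parity positions: p1 p2 0 p4 0 1 1 p8 1 1 0 1 0 0 1 p16 1 0 1 0 0 0 1 1 1 1 0 1 0 1 0
p1 (pos 1,3,5,7,9,11,13,15,17,19,21,23,25,27,29,31): XOR of data positions = 0⊕0⊕1⊕1⊕0⊕0⊕1⊕1⊕1⊕0⊕1⊕1⊕0⊕0⊕0 = 1
p2 (pos 2,3,6,7,10,11,14,15,18,19,22,23,26,27,30,31): XOR of data positions = 0⊕1⊕1⊕1⊕0⊕0⊕1⊕0⊕1⊕0⊕1⊕1⊕0⊕1⊕0 = 0
p4 (pos 4,5,6,7,12,13,14,15,20,21,22,23,28,29,30,31): XOR of data positions = 0⊕1⊕1⊕1⊕0⊕0⊕1⊕0⊕0⊕0⊕1⊕1⊕0⊕1⊕0 = 1
p8 (pos 8,9,10,11,12,13,14,15,24,25,26,27,28,29,30,31): XOR of data positions = 1⊕1⊕0⊕1⊕0⊕0⊕1⊕1⊕1⊕1⊕0⊕1⊕0⊕1⊕0 = 1
p16 (pos 16,17,18,19,20,21,22,23,24,25,26,27,28,29,30,31): XOR of data positions = 1⊕0⊕1⊕0⊕0⊕0⊕1⊕1⊕1⊕1⊕0⊕1⊕0⊕1⊕0 = 0
Codeword: 1001011111010010101000111101010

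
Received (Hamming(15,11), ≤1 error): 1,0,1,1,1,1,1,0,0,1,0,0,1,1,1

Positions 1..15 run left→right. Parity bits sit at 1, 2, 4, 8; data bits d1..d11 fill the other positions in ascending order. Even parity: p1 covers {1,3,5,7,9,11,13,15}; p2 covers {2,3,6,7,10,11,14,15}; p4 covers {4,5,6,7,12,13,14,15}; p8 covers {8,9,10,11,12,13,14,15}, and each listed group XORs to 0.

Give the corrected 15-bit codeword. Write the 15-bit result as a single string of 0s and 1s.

101011100100111

s1 (pos 1,3,5,7,9,11,13,15): 1⊕1⊕1⊕1⊕0⊕0⊕1⊕1 = 0
s2 (pos 2,3,6,7,10,11,14,15): 0⊕1⊕1⊕1⊕1⊕0⊕1⊕1 = 0
s4 (pos 4,5,6,7,12,13,14,15): 1⊕1⊕1⊕1⊕0⊕1⊕1⊕1 = 1
s8 (pos 8,9,10,11,12,13,14,15): 0⊕0⊕1⊕0⊕0⊕1⊕1⊕1 = 0
Syndrome s8…s1 = 0100 → error at position 4.
Flip position 4: 101111100100111 → 101011100100111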